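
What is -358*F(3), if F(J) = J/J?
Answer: -358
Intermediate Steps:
F(J) = 1
-358*F(3) = -358*1 = -358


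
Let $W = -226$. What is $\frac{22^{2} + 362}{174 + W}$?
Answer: $- \frac{423}{26} \approx -16.269$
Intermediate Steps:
$\frac{22^{2} + 362}{174 + W} = \frac{22^{2} + 362}{174 - 226} = \frac{484 + 362}{-52} = 846 \left(- \frac{1}{52}\right) = - \frac{423}{26}$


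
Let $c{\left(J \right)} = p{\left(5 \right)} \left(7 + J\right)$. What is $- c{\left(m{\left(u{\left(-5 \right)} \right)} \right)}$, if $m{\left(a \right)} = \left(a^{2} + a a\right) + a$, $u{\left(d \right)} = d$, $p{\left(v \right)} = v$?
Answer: $-260$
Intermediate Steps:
$m{\left(a \right)} = a + 2 a^{2}$ ($m{\left(a \right)} = \left(a^{2} + a^{2}\right) + a = 2 a^{2} + a = a + 2 a^{2}$)
$c{\left(J \right)} = 35 + 5 J$ ($c{\left(J \right)} = 5 \left(7 + J\right) = 35 + 5 J$)
$- c{\left(m{\left(u{\left(-5 \right)} \right)} \right)} = - (35 + 5 \left(- 5 \left(1 + 2 \left(-5\right)\right)\right)) = - (35 + 5 \left(- 5 \left(1 - 10\right)\right)) = - (35 + 5 \left(\left(-5\right) \left(-9\right)\right)) = - (35 + 5 \cdot 45) = - (35 + 225) = \left(-1\right) 260 = -260$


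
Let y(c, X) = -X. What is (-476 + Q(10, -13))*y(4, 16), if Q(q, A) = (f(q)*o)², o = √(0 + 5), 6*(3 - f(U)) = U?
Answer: 67264/9 ≈ 7473.8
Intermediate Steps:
f(U) = 3 - U/6
o = √5 ≈ 2.2361
Q(q, A) = 5*(3 - q/6)² (Q(q, A) = ((3 - q/6)*√5)² = (√5*(3 - q/6))² = 5*(3 - q/6)²)
(-476 + Q(10, -13))*y(4, 16) = (-476 + 5*(-18 + 10)²/36)*(-1*16) = (-476 + (5/36)*(-8)²)*(-16) = (-476 + (5/36)*64)*(-16) = (-476 + 80/9)*(-16) = -4204/9*(-16) = 67264/9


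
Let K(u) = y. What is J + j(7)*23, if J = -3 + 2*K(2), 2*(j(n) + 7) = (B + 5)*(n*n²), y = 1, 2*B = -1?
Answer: 70353/4 ≈ 17588.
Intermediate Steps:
B = -½ (B = (½)*(-1) = -½ ≈ -0.50000)
K(u) = 1
j(n) = -7 + 9*n³/4 (j(n) = -7 + ((-½ + 5)*(n*n²))/2 = -7 + (9*n³/2)/2 = -7 + 9*n³/4)
J = -1 (J = -3 + 2*1 = -3 + 2 = -1)
J + j(7)*23 = -1 + (-7 + (9/4)*7³)*23 = -1 + (-7 + (9/4)*343)*23 = -1 + (-7 + 3087/4)*23 = -1 + (3059/4)*23 = -1 + 70357/4 = 70353/4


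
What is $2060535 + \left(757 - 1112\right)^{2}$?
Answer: $2186560$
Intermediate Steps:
$2060535 + \left(757 - 1112\right)^{2} = 2060535 + \left(-355\right)^{2} = 2060535 + 126025 = 2186560$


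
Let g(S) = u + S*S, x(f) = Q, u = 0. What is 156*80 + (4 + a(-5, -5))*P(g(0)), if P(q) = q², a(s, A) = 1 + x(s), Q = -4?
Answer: 12480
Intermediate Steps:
x(f) = -4
a(s, A) = -3 (a(s, A) = 1 - 4 = -3)
g(S) = S² (g(S) = 0 + S*S = 0 + S² = S²)
156*80 + (4 + a(-5, -5))*P(g(0)) = 156*80 + (4 - 3)*(0²)² = 12480 + 1*0² = 12480 + 1*0 = 12480 + 0 = 12480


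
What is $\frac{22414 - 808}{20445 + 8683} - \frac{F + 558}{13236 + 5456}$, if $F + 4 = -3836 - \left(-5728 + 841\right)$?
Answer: $\frac{22319307}{34028786} \approx 0.6559$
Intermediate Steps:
$F = 1047$ ($F = -4 - -1051 = -4 + \left(-3836 + 4887\right) = -4 + 1051 = 1047$)
$\frac{22414 - 808}{20445 + 8683} - \frac{F + 558}{13236 + 5456} = \frac{22414 - 808}{20445 + 8683} - \frac{1047 + 558}{13236 + 5456} = \frac{21606}{29128} - \frac{1605}{18692} = 21606 \cdot \frac{1}{29128} - 1605 \cdot \frac{1}{18692} = \frac{10803}{14564} - \frac{1605}{18692} = \frac{22319307}{34028786}$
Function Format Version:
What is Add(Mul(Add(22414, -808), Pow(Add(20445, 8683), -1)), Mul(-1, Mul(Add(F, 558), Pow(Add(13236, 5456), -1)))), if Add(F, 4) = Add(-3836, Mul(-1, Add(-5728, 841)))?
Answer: Rational(22319307, 34028786) ≈ 0.65590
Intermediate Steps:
F = 1047 (F = Add(-4, Add(-3836, Mul(-1, Add(-5728, 841)))) = Add(-4, Add(-3836, Mul(-1, -4887))) = Add(-4, Add(-3836, 4887)) = Add(-4, 1051) = 1047)
Add(Mul(Add(22414, -808), Pow(Add(20445, 8683), -1)), Mul(-1, Mul(Add(F, 558), Pow(Add(13236, 5456), -1)))) = Add(Mul(Add(22414, -808), Pow(Add(20445, 8683), -1)), Mul(-1, Mul(Add(1047, 558), Pow(Add(13236, 5456), -1)))) = Add(Mul(21606, Pow(29128, -1)), Mul(-1, Mul(1605, Pow(18692, -1)))) = Add(Mul(21606, Rational(1, 29128)), Mul(-1, Mul(1605, Rational(1, 18692)))) = Add(Rational(10803, 14564), Mul(-1, Rational(1605, 18692))) = Add(Rational(10803, 14564), Rational(-1605, 18692)) = Rational(22319307, 34028786)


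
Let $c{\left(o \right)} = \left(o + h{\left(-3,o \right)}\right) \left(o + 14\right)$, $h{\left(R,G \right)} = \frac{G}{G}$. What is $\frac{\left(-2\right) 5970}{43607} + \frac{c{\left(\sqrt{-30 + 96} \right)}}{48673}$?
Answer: $- \frac{577667060}{2122483511} + \frac{15 \sqrt{66}}{48673} \approx -0.26966$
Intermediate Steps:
$h{\left(R,G \right)} = 1$
$c{\left(o \right)} = \left(1 + o\right) \left(14 + o\right)$ ($c{\left(o \right)} = \left(o + 1\right) \left(o + 14\right) = \left(1 + o\right) \left(14 + o\right)$)
$\frac{\left(-2\right) 5970}{43607} + \frac{c{\left(\sqrt{-30 + 96} \right)}}{48673} = \frac{\left(-2\right) 5970}{43607} + \frac{14 + \left(\sqrt{-30 + 96}\right)^{2} + 15 \sqrt{-30 + 96}}{48673} = \left(-11940\right) \frac{1}{43607} + \left(14 + \left(\sqrt{66}\right)^{2} + 15 \sqrt{66}\right) \frac{1}{48673} = - \frac{11940}{43607} + \left(14 + 66 + 15 \sqrt{66}\right) \frac{1}{48673} = - \frac{11940}{43607} + \left(80 + 15 \sqrt{66}\right) \frac{1}{48673} = - \frac{11940}{43607} + \left(\frac{80}{48673} + \frac{15 \sqrt{66}}{48673}\right) = - \frac{577667060}{2122483511} + \frac{15 \sqrt{66}}{48673}$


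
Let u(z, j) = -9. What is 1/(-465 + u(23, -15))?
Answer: -1/474 ≈ -0.0021097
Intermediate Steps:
1/(-465 + u(23, -15)) = 1/(-465 - 9) = 1/(-474) = -1/474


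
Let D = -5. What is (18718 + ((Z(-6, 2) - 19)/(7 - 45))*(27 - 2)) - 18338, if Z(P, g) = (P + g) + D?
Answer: 7570/19 ≈ 398.42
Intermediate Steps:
Z(P, g) = -5 + P + g (Z(P, g) = (P + g) - 5 = -5 + P + g)
(18718 + ((Z(-6, 2) - 19)/(7 - 45))*(27 - 2)) - 18338 = (18718 + (((-5 - 6 + 2) - 19)/(7 - 45))*(27 - 2)) - 18338 = (18718 + ((-9 - 19)/(-38))*25) - 18338 = (18718 - 28*(-1/38)*25) - 18338 = (18718 + (14/19)*25) - 18338 = (18718 + 350/19) - 18338 = 355992/19 - 18338 = 7570/19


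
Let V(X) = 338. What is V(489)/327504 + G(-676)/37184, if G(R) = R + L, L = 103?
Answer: -10943225/761119296 ≈ -0.014378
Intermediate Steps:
G(R) = 103 + R (G(R) = R + 103 = 103 + R)
V(489)/327504 + G(-676)/37184 = 338/327504 + (103 - 676)/37184 = 338*(1/327504) - 573*1/37184 = 169/163752 - 573/37184 = -10943225/761119296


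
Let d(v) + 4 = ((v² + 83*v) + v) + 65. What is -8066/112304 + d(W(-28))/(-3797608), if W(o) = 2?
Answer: -239513070/3331926319 ≈ -0.071884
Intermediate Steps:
d(v) = 61 + v² + 84*v (d(v) = -4 + (((v² + 83*v) + v) + 65) = -4 + ((v² + 84*v) + 65) = -4 + (65 + v² + 84*v) = 61 + v² + 84*v)
-8066/112304 + d(W(-28))/(-3797608) = -8066/112304 + (61 + 2² + 84*2)/(-3797608) = -8066*1/112304 + (61 + 4 + 168)*(-1/3797608) = -4033/56152 + 233*(-1/3797608) = -4033/56152 - 233/3797608 = -239513070/3331926319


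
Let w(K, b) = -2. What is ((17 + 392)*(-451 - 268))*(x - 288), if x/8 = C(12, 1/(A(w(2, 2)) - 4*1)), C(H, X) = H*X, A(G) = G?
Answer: 89397584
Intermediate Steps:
x = -16 (x = 8*(12/(-2 - 4*1)) = 8*(12/(-2 - 4)) = 8*(12/(-6)) = 8*(12*(-⅙)) = 8*(-2) = -16)
((17 + 392)*(-451 - 268))*(x - 288) = ((17 + 392)*(-451 - 268))*(-16 - 288) = (409*(-719))*(-304) = -294071*(-304) = 89397584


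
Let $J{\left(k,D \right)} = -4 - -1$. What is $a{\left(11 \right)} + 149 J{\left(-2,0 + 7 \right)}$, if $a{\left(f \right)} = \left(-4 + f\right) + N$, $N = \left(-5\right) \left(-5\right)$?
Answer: $-415$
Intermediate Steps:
$N = 25$
$J{\left(k,D \right)} = -3$ ($J{\left(k,D \right)} = -4 + 1 = -3$)
$a{\left(f \right)} = 21 + f$ ($a{\left(f \right)} = \left(-4 + f\right) + 25 = 21 + f$)
$a{\left(11 \right)} + 149 J{\left(-2,0 + 7 \right)} = \left(21 + 11\right) + 149 \left(-3\right) = 32 - 447 = -415$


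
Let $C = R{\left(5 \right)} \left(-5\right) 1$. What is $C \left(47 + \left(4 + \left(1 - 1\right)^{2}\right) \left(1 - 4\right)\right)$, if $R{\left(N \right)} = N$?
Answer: $-875$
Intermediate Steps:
$C = -25$ ($C = 5 \left(-5\right) 1 = \left(-25\right) 1 = -25$)
$C \left(47 + \left(4 + \left(1 - 1\right)^{2}\right) \left(1 - 4\right)\right) = - 25 \left(47 + \left(4 + \left(1 - 1\right)^{2}\right) \left(1 - 4\right)\right) = - 25 \left(47 + \left(4 + 0^{2}\right) \left(-3\right)\right) = - 25 \left(47 + \left(4 + 0\right) \left(-3\right)\right) = - 25 \left(47 + 4 \left(-3\right)\right) = - 25 \left(47 - 12\right) = \left(-25\right) 35 = -875$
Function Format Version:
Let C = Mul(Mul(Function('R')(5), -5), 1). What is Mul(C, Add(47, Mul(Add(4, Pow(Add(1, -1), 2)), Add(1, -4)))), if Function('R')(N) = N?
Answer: -875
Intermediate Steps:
C = -25 (C = Mul(Mul(5, -5), 1) = Mul(-25, 1) = -25)
Mul(C, Add(47, Mul(Add(4, Pow(Add(1, -1), 2)), Add(1, -4)))) = Mul(-25, Add(47, Mul(Add(4, Pow(Add(1, -1), 2)), Add(1, -4)))) = Mul(-25, Add(47, Mul(Add(4, Pow(0, 2)), -3))) = Mul(-25, Add(47, Mul(Add(4, 0), -3))) = Mul(-25, Add(47, Mul(4, -3))) = Mul(-25, Add(47, -12)) = Mul(-25, 35) = -875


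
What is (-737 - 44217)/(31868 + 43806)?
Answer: -22477/37837 ≈ -0.59405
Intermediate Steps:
(-737 - 44217)/(31868 + 43806) = -44954/75674 = -44954*1/75674 = -22477/37837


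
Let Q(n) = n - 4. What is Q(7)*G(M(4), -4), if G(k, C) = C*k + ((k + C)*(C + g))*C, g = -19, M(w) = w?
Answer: -48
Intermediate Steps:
Q(n) = -4 + n
G(k, C) = C*k + C*(-19 + C)*(C + k) (G(k, C) = C*k + ((k + C)*(C - 19))*C = C*k + ((C + k)*(-19 + C))*C = C*k + ((-19 + C)*(C + k))*C = C*k + C*(-19 + C)*(C + k))
Q(7)*G(M(4), -4) = (-4 + 7)*(-4*((-4)**2 - 19*(-4) - 18*4 - 4*4)) = 3*(-4*(16 + 76 - 72 - 16)) = 3*(-4*4) = 3*(-16) = -48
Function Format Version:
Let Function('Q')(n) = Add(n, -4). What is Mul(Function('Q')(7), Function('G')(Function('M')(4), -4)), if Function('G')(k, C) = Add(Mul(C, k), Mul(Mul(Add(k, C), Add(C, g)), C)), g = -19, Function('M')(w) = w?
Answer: -48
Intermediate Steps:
Function('Q')(n) = Add(-4, n)
Function('G')(k, C) = Add(Mul(C, k), Mul(C, Add(-19, C), Add(C, k))) (Function('G')(k, C) = Add(Mul(C, k), Mul(Mul(Add(k, C), Add(C, -19)), C)) = Add(Mul(C, k), Mul(Mul(Add(C, k), Add(-19, C)), C)) = Add(Mul(C, k), Mul(Mul(Add(-19, C), Add(C, k)), C)) = Add(Mul(C, k), Mul(C, Add(-19, C), Add(C, k))))
Mul(Function('Q')(7), Function('G')(Function('M')(4), -4)) = Mul(Add(-4, 7), Mul(-4, Add(Pow(-4, 2), Mul(-19, -4), Mul(-18, 4), Mul(-4, 4)))) = Mul(3, Mul(-4, Add(16, 76, -72, -16))) = Mul(3, Mul(-4, 4)) = Mul(3, -16) = -48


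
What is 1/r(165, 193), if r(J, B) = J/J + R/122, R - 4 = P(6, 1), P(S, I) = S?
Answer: 61/66 ≈ 0.92424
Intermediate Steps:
R = 10 (R = 4 + 6 = 10)
r(J, B) = 66/61 (r(J, B) = J/J + 10/122 = 1 + 10*(1/122) = 1 + 5/61 = 66/61)
1/r(165, 193) = 1/(66/61) = 61/66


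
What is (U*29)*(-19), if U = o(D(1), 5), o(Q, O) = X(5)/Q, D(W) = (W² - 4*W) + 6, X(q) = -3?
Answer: 551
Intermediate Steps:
D(W) = 6 + W² - 4*W
o(Q, O) = -3/Q
U = -1 (U = -3/(6 + 1² - 4*1) = -3/(6 + 1 - 4) = -3/3 = -3*⅓ = -1)
(U*29)*(-19) = -1*29*(-19) = -29*(-19) = 551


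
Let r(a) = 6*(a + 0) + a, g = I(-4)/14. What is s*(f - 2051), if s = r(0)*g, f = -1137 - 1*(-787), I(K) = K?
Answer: 0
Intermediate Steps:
f = -350 (f = -1137 + 787 = -350)
g = -2/7 (g = -4/14 = -4*1/14 = -2/7 ≈ -0.28571)
r(a) = 7*a (r(a) = 6*a + a = 7*a)
s = 0 (s = (7*0)*(-2/7) = 0*(-2/7) = 0)
s*(f - 2051) = 0*(-350 - 2051) = 0*(-2401) = 0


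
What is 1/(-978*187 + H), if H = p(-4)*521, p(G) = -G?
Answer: -1/180802 ≈ -5.5309e-6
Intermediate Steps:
H = 2084 (H = -1*(-4)*521 = 4*521 = 2084)
1/(-978*187 + H) = 1/(-978*187 + 2084) = 1/(-182886 + 2084) = 1/(-180802) = -1/180802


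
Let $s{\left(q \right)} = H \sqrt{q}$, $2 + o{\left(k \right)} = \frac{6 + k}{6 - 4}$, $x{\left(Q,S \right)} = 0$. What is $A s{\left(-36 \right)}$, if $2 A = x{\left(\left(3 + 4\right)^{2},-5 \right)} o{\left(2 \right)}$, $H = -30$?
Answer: $0$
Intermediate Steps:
$o{\left(k \right)} = 1 + \frac{k}{2}$ ($o{\left(k \right)} = -2 + \frac{6 + k}{6 - 4} = -2 + \frac{6 + k}{2} = -2 + \left(6 + k\right) \frac{1}{2} = -2 + \left(3 + \frac{k}{2}\right) = 1 + \frac{k}{2}$)
$s{\left(q \right)} = - 30 \sqrt{q}$
$A = 0$ ($A = \frac{0 \left(1 + \frac{1}{2} \cdot 2\right)}{2} = \frac{0 \left(1 + 1\right)}{2} = \frac{0 \cdot 2}{2} = \frac{1}{2} \cdot 0 = 0$)
$A s{\left(-36 \right)} = 0 \left(- 30 \sqrt{-36}\right) = 0 \left(- 30 \cdot 6 i\right) = 0 \left(- 180 i\right) = 0$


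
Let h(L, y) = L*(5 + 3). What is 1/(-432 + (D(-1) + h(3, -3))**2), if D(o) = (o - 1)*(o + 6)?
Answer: -1/236 ≈ -0.0042373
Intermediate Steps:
h(L, y) = 8*L (h(L, y) = L*8 = 8*L)
D(o) = (-1 + o)*(6 + o)
1/(-432 + (D(-1) + h(3, -3))**2) = 1/(-432 + ((-6 + (-1)**2 + 5*(-1)) + 8*3)**2) = 1/(-432 + ((-6 + 1 - 5) + 24)**2) = 1/(-432 + (-10 + 24)**2) = 1/(-432 + 14**2) = 1/(-432 + 196) = 1/(-236) = -1/236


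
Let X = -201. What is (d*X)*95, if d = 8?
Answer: -152760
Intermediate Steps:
(d*X)*95 = (8*(-201))*95 = -1608*95 = -152760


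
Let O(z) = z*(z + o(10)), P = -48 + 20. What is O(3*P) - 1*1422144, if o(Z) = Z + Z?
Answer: -1416768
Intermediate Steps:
P = -28
o(Z) = 2*Z
O(z) = z*(20 + z) (O(z) = z*(z + 2*10) = z*(z + 20) = z*(20 + z))
O(3*P) - 1*1422144 = (3*(-28))*(20 + 3*(-28)) - 1*1422144 = -84*(20 - 84) - 1422144 = -84*(-64) - 1422144 = 5376 - 1422144 = -1416768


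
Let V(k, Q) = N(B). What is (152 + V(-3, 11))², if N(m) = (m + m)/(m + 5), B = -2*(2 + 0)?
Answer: 20736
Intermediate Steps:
B = -4 (B = -2*2 = -4)
N(m) = 2*m/(5 + m) (N(m) = (2*m)/(5 + m) = 2*m/(5 + m))
V(k, Q) = -8 (V(k, Q) = 2*(-4)/(5 - 4) = 2*(-4)/1 = 2*(-4)*1 = -8)
(152 + V(-3, 11))² = (152 - 8)² = 144² = 20736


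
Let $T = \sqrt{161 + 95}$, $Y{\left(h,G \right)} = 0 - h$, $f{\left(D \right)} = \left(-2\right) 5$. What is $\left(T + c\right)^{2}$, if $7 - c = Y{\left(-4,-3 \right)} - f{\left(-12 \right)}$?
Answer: $81$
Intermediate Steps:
$f{\left(D \right)} = -10$
$Y{\left(h,G \right)} = - h$
$T = 16$ ($T = \sqrt{256} = 16$)
$c = -7$ ($c = 7 - \left(\left(-1\right) \left(-4\right) - -10\right) = 7 - \left(4 + 10\right) = 7 - 14 = -7$)
$\left(T + c\right)^{2} = \left(16 - 7\right)^{2} = 9^{2} = 81$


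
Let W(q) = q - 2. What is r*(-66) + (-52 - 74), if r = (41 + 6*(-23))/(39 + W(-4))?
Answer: 68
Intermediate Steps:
W(q) = -2 + q
r = -97/33 (r = (41 + 6*(-23))/(39 + (-2 - 4)) = (41 - 138)/(39 - 6) = -97/33 ≈ -2.9394)
r*(-66) + (-52 - 74) = -97/33*(-66) + (-52 - 74) = 194 - 126 = 68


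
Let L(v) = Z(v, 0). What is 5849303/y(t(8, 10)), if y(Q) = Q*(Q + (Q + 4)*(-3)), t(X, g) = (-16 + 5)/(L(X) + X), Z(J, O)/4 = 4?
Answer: 1684599264/1463 ≈ 1.1515e+6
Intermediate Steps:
Z(J, O) = 16 (Z(J, O) = 4*4 = 16)
L(v) = 16
t(X, g) = -11/(16 + X) (t(X, g) = (-16 + 5)/(16 + X) = -11/(16 + X))
y(Q) = Q*(-12 - 2*Q) (y(Q) = Q*(Q + (4 + Q)*(-3)) = Q*(Q + (-12 - 3*Q)) = Q*(-12 - 2*Q))
5849303/y(t(8, 10)) = 5849303/((-2*(-11/(16 + 8))*(6 - 11/(16 + 8)))) = 5849303/((-2*(-11/24)*(6 - 11/24))) = 5849303/((-2*(-11/24)*133/24)) = 5849303/(1463/288) = 5849303*(288/1463) = 1684599264/1463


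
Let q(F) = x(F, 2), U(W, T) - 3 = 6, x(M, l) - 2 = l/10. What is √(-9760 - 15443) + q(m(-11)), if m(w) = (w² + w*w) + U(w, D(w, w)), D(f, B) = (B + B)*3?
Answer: 11/5 + I*√25203 ≈ 2.2 + 158.75*I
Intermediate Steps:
x(M, l) = 2 + l/10
D(f, B) = 6*B (D(f, B) = (2*B)*3 = 6*B)
U(W, T) = 9 (U(W, T) = 3 + 6 = 9)
m(w) = 9 + 2*w² (m(w) = (w² + w*w) + 9 = (w² + w²) + 9 = 2*w² + 9 = 9 + 2*w²)
q(F) = 11/5 (q(F) = 2 + (⅒)*2 = 2 + ⅕ = 11/5)
√(-9760 - 15443) + q(m(-11)) = √(-9760 - 15443) + 11/5 = √(-25203) + 11/5 = I*√25203 + 11/5 = 11/5 + I*√25203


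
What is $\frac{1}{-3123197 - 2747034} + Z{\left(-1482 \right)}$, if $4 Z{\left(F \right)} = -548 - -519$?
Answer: $- \frac{170236703}{23480924} \approx -7.25$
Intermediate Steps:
$Z{\left(F \right)} = - \frac{29}{4}$ ($Z{\left(F \right)} = \frac{-548 - -519}{4} = \frac{-548 + 519}{4} = \frac{1}{4} \left(-29\right) = - \frac{29}{4}$)
$\frac{1}{-3123197 - 2747034} + Z{\left(-1482 \right)} = \frac{1}{-3123197 - 2747034} - \frac{29}{4} = \frac{1}{-5870231} - \frac{29}{4} = - \frac{1}{5870231} - \frac{29}{4} = - \frac{170236703}{23480924}$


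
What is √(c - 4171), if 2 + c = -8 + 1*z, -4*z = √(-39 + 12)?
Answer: √(-16724 - 3*I*√3)/2 ≈ 0.010045 - 64.661*I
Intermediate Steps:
z = -3*I*√3/4 (z = -√(-39 + 12)/4 = -3*I*√3/4 ≈ -1.299*I)
c = -10 - 3*I*√3/4 (c = -2 + (-8 + 1*(-3*I*√3/4)) = -2 + (-8 - 3*I*√3/4) = -10 - 3*I*√3/4 ≈ -10.0 - 1.299*I)
√(c - 4171) = √((-10 - 3*I*√3/4) - 4171) = √(-4181 - 3*I*√3/4)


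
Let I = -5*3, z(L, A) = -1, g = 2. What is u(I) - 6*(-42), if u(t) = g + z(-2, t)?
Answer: 253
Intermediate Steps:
I = -15
u(t) = 1 (u(t) = 2 - 1 = 1)
u(I) - 6*(-42) = 1 - 6*(-42) = 1 + 252 = 253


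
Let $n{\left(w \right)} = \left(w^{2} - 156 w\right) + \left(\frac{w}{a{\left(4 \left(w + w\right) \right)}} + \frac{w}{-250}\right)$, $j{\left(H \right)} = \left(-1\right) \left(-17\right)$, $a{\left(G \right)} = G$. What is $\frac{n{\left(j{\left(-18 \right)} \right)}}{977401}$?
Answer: $- \frac{2362943}{977401000} \approx -0.0024176$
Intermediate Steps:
$j{\left(H \right)} = 17$
$n{\left(w \right)} = \frac{1}{8} + w^{2} - \frac{39001 w}{250}$ ($n{\left(w \right)} = \left(w^{2} - 156 w\right) + \left(\frac{w}{4 \left(w + w\right)} + \frac{w}{-250}\right) = \left(w^{2} - 156 w\right) + \left(\frac{w}{4 \cdot 2 w} + w \left(- \frac{1}{250}\right)\right) = \left(w^{2} - 156 w\right) - \left(\frac{w}{250} - \frac{w}{8 w}\right) = \left(w^{2} - 156 w\right) + \left(w \frac{1}{8 w} - \frac{w}{250}\right) = \left(w^{2} - 156 w\right) - \left(- \frac{1}{8} + \frac{w}{250}\right) = \frac{1}{8} + w^{2} - \frac{39001 w}{250}$)
$\frac{n{\left(j{\left(-18 \right)} \right)}}{977401} = \frac{\frac{1}{8} + 17^{2} - \frac{663017}{250}}{977401} = \left(\frac{1}{8} + 289 - \frac{663017}{250}\right) \frac{1}{977401} = \left(- \frac{2362943}{1000}\right) \frac{1}{977401} = - \frac{2362943}{977401000}$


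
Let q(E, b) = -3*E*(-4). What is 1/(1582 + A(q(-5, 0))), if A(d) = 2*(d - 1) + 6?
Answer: 1/1466 ≈ 0.00068213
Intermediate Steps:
q(E, b) = 12*E
A(d) = 4 + 2*d (A(d) = 2*(-1 + d) + 6 = (-2 + 2*d) + 6 = 4 + 2*d)
1/(1582 + A(q(-5, 0))) = 1/(1582 + (4 + 2*(12*(-5)))) = 1/(1582 + (4 + 2*(-60))) = 1/(1582 + (4 - 120)) = 1/(1582 - 116) = 1/1466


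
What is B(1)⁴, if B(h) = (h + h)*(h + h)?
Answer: 256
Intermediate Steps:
B(h) = 4*h² (B(h) = (2*h)*(2*h) = 4*h²)
B(1)⁴ = (4*1²)⁴ = (4*1)⁴ = 4⁴ = 256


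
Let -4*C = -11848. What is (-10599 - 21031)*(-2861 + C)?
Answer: -3194630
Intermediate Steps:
C = 2962 (C = -¼*(-11848) = 2962)
(-10599 - 21031)*(-2861 + C) = (-10599 - 21031)*(-2861 + 2962) = -31630*101 = -3194630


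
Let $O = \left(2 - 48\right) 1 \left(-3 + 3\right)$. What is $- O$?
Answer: $0$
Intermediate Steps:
$O = 0$ ($O = - 46 \cdot 1 \cdot 0 = \left(-46\right) 0 = 0$)
$- O = \left(-1\right) 0 = 0$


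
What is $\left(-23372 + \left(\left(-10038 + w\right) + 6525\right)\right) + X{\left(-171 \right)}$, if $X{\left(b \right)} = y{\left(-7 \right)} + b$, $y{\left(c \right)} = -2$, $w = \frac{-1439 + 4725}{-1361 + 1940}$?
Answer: $- \frac{15663296}{579} \approx -27052.0$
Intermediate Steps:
$w = \frac{3286}{579} \approx 5.6753$
$X{\left(b \right)} = -2 + b$
$\left(-23372 + \left(\left(-10038 + w\right) + 6525\right)\right) + X{\left(-171 \right)} = \left(-23372 + \left(\left(-10038 + \frac{3286}{579}\right) + 6525\right)\right) - 173 = \left(-23372 + \left(- \frac{5808716}{579} + 6525\right)\right) - 173 = \left(-23372 - \frac{2030741}{579}\right) - 173 = - \frac{15563129}{579} - 173 = - \frac{15663296}{579}$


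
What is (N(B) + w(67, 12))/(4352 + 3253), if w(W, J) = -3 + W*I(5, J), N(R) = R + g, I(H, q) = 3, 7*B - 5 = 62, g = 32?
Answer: 43/1365 ≈ 0.031502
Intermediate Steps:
B = 67/7 (B = 5/7 + (⅐)*62 = 5/7 + 62/7 = 67/7 ≈ 9.5714)
N(R) = 32 + R (N(R) = R + 32 = 32 + R)
w(W, J) = -3 + 3*W (w(W, J) = -3 + W*3 = -3 + 3*W)
(N(B) + w(67, 12))/(4352 + 3253) = ((32 + 67/7) + (-3 + 3*67))/(4352 + 3253) = (291/7 + (-3 + 201))/7605 = (291/7 + 198)*(1/7605) = (1677/7)*(1/7605) = 43/1365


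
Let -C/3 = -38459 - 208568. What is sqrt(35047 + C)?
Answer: 8*sqrt(12127) ≈ 880.98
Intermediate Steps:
C = 741081 (C = -3*(-38459 - 208568) = -3*(-247027) = 741081)
sqrt(35047 + C) = sqrt(35047 + 741081) = sqrt(776128) = 8*sqrt(12127)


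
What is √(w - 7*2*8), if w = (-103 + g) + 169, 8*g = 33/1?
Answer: I*√670/4 ≈ 6.4711*I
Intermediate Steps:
g = 33/8 (g = (33/1)/8 = (33*1)/8 = (⅛)*33 = 33/8 ≈ 4.1250)
w = 561/8 (w = (-103 + 33/8) + 169 = -791/8 + 169 = 561/8 ≈ 70.125)
√(w - 7*2*8) = √(561/8 - 7*2*8) = √(561/8 - 14*8) = √(561/8 - 112) = √(-335/8) = I*√670/4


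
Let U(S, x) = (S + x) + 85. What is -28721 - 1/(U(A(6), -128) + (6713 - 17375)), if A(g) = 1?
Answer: -307429583/10704 ≈ -28721.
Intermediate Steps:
U(S, x) = 85 + S + x
-28721 - 1/(U(A(6), -128) + (6713 - 17375)) = -28721 - 1/((85 + 1 - 128) + (6713 - 17375)) = -28721 - 1/(-42 - 10662) = -28721 - 1/(-10704) = -28721 - 1*(-1/10704) = -28721 + 1/10704 = -307429583/10704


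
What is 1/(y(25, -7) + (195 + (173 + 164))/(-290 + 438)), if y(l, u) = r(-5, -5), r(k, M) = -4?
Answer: -37/15 ≈ -2.4667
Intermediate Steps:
y(l, u) = -4
1/(y(25, -7) + (195 + (173 + 164))/(-290 + 438)) = 1/(-4 + (195 + (173 + 164))/(-290 + 438)) = 1/(-4 + (195 + 337)/148) = 1/(-4 + 532*(1/148)) = 1/(-4 + 133/37) = 1/(-15/37) = -37/15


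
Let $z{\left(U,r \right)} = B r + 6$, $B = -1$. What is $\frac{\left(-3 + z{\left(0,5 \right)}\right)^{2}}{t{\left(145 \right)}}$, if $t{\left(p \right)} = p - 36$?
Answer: $\frac{4}{109} \approx 0.036697$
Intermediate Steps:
$t{\left(p \right)} = -36 + p$ ($t{\left(p \right)} = p - 36 = -36 + p$)
$z{\left(U,r \right)} = 6 - r$ ($z{\left(U,r \right)} = - r + 6 = 6 - r$)
$\frac{\left(-3 + z{\left(0,5 \right)}\right)^{2}}{t{\left(145 \right)}} = \frac{\left(-3 + \left(6 - 5\right)\right)^{2}}{-36 + 145} = \frac{\left(-3 + \left(6 - 5\right)\right)^{2}}{109} = \frac{\left(-3 + 1\right)^{2}}{109} = \frac{\left(-2\right)^{2}}{109} = \frac{1}{109} \cdot 4 = \frac{4}{109}$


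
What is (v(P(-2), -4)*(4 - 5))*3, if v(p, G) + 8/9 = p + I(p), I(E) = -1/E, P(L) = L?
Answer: 43/6 ≈ 7.1667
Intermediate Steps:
v(p, G) = -8/9 + p - 1/p (v(p, G) = -8/9 + (p - 1/p) = -8/9 + p - 1/p)
(v(P(-2), -4)*(4 - 5))*3 = ((-8/9 - 2 - 1/(-2))*(4 - 5))*3 = ((-8/9 - 2 - 1*(-½))*(-1))*3 = ((-8/9 - 2 + ½)*(-1))*3 = -43/18*(-1)*3 = (43/18)*3 = 43/6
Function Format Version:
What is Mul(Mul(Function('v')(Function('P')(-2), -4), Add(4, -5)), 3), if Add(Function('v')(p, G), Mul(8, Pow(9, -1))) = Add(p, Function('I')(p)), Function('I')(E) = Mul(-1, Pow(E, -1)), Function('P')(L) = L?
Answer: Rational(43, 6) ≈ 7.1667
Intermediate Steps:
Function('v')(p, G) = Add(Rational(-8, 9), p, Mul(-1, Pow(p, -1))) (Function('v')(p, G) = Add(Rational(-8, 9), Add(p, Mul(-1, Pow(p, -1)))) = Add(Rational(-8, 9), p, Mul(-1, Pow(p, -1))))
Mul(Mul(Function('v')(Function('P')(-2), -4), Add(4, -5)), 3) = Mul(Mul(Add(Rational(-8, 9), -2, Mul(-1, Pow(-2, -1))), Add(4, -5)), 3) = Mul(Mul(Add(Rational(-8, 9), -2, Mul(-1, Rational(-1, 2))), -1), 3) = Mul(Mul(Add(Rational(-8, 9), -2, Rational(1, 2)), -1), 3) = Mul(Mul(Rational(-43, 18), -1), 3) = Mul(Rational(43, 18), 3) = Rational(43, 6)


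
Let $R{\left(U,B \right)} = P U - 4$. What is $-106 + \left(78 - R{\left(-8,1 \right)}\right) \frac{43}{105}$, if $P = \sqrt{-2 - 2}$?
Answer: $- \frac{7604}{105} + \frac{688 i}{105} \approx -72.419 + 6.5524 i$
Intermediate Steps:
$P = 2 i$ ($P = \sqrt{-4} = 2 i \approx 2.0 i$)
$R{\left(U,B \right)} = -4 + 2 i U$ ($R{\left(U,B \right)} = 2 i U - 4 = -4 + 2 i U$)
$-106 + \left(78 - R{\left(-8,1 \right)}\right) \frac{43}{105} = -106 + \left(78 - \left(-4 + 2 i \left(-8\right)\right)\right) \frac{43}{105} = -106 + \left(78 - \left(-4 - 16 i\right)\right) 43 \cdot \frac{1}{105} = -106 + \left(78 + \left(4 + 16 i\right)\right) \frac{43}{105} = -106 + \left(82 + 16 i\right) \frac{43}{105} = -106 + \left(\frac{3526}{105} + \frac{688 i}{105}\right) = - \frac{7604}{105} + \frac{688 i}{105}$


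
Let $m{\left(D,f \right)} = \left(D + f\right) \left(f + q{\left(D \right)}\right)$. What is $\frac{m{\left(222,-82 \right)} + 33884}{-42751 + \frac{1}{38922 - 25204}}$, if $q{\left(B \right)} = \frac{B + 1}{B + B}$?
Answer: $- \frac{34221594982}{65096862087} \approx -0.5257$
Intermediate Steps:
$q{\left(B \right)} = \frac{1 + B}{2 B}$
$m{\left(D,f \right)} = \left(D + f\right) \left(f + \frac{1 + D}{2 D}\right)$
$\frac{m{\left(222,-82 \right)} + 33884}{-42751 + \frac{1}{38922 - 25204}} = \frac{\left(\frac{1}{2} + \left(-82\right)^{2} + \frac{1}{2} \cdot 222 + \frac{1}{2} \left(-82\right) + 222 \left(-82\right) + \frac{1}{2} \left(-82\right) \frac{1}{222}\right) + 33884}{-42751 + \frac{1}{38922 - 25204}} = \frac{\left(\frac{1}{2} + 6724 + 111 - 41 - 18204 + \frac{1}{2} \left(-82\right) \frac{1}{222}\right) + 33884}{-42751 + \frac{1}{13718}} = \frac{\left(\frac{1}{2} + 6724 + 111 - 41 - 18204 - \frac{41}{222}\right) + 33884}{-42751 + \frac{1}{13718}} = \frac{- \frac{1266475}{111} + 33884}{- \frac{586458217}{13718}} = \frac{2494649}{111} \left(- \frac{13718}{586458217}\right) = - \frac{34221594982}{65096862087}$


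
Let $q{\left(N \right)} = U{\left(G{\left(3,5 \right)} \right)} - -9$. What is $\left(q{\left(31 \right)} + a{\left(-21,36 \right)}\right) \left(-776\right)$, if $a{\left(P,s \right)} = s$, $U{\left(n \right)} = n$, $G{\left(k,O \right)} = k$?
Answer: $-37248$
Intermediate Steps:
$q{\left(N \right)} = 12$ ($q{\left(N \right)} = 3 - -9 = 3 + 9 = 12$)
$\left(q{\left(31 \right)} + a{\left(-21,36 \right)}\right) \left(-776\right) = \left(12 + 36\right) \left(-776\right) = 48 \left(-776\right) = -37248$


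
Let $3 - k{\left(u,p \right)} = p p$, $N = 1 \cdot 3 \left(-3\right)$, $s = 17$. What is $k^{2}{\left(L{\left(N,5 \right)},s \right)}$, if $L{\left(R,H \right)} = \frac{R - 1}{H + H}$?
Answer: $81796$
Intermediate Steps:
$N = -9$ ($N = 3 \left(-3\right) = -9$)
$L{\left(R,H \right)} = \frac{-1 + R}{2 H}$
$k{\left(u,p \right)} = 3 - p^{2}$ ($k{\left(u,p \right)} = 3 - p p = 3 - p^{2}$)
$k^{2}{\left(L{\left(N,5 \right)},s \right)} = \left(3 - 17^{2}\right)^{2} = \left(3 - 289\right)^{2} = \left(-286\right)^{2} = 81796$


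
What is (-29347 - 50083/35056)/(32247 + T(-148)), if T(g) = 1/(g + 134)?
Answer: -1028838515/1130448328 ≈ -0.91012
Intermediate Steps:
T(g) = 1/(134 + g)
(-29347 - 50083/35056)/(32247 + T(-148)) = (-29347 - 50083/35056)/(32247 + 1/(134 - 148)) = (-29347 - 50083*1/35056)/(32247 + 1/(-14)) = (-29347 - 50083/35056)/(32247 - 1/14) = -1028838515/(35056*451457/14) = -1028838515/35056*14/451457 = -1028838515/1130448328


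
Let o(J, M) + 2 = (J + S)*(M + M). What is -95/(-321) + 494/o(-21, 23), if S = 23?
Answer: 27854/4815 ≈ 5.7848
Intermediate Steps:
o(J, M) = -2 + 2*M*(23 + J) (o(J, M) = -2 + (J + 23)*(M + M) = -2 + (23 + J)*(2*M) = -2 + 2*M*(23 + J))
-95/(-321) + 494/o(-21, 23) = -95/(-321) + 494/(-2 + 46*23 + 2*(-21)*23) = -95*(-1/321) + 494/(-2 + 1058 - 966) = 95/321 + 494/90 = 95/321 + 494*(1/90) = 95/321 + 247/45 = 27854/4815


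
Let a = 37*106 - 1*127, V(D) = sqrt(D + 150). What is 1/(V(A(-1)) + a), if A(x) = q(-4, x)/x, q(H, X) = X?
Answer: 3795/14401874 - sqrt(151)/14401874 ≈ 0.00026265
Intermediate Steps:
A(x) = 1 (A(x) = x/x = 1)
V(D) = sqrt(150 + D)
a = 3795 (a = 3922 - 127 = 3795)
1/(V(A(-1)) + a) = 1/(sqrt(150 + 1) + 3795) = 1/(sqrt(151) + 3795) = 1/(3795 + sqrt(151))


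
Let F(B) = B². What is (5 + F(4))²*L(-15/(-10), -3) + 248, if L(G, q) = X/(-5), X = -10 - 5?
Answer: 1571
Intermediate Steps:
X = -15
L(G, q) = 3 (L(G, q) = -15/(-5) = -15*(-⅕) = 3)
(5 + F(4))²*L(-15/(-10), -3) + 248 = (5 + 4²)²*3 + 248 = (5 + 16)²*3 + 248 = 21²*3 + 248 = 441*3 + 248 = 1323 + 248 = 1571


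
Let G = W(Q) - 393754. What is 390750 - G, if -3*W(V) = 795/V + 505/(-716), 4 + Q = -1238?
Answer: 348818521139/444636 ≈ 7.8450e+5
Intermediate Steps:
Q = -1242 (Q = -4 - 1238 = -1242)
W(V) = 505/2148 - 265/V (W(V) = -(795/V + 505/(-716))/3 = -(795/V + 505*(-1/716))/3 = -(795/V - 505/716)/3 = -(-505/716 + 795/V)/3 = 505/2148 - 265/V)
G = -175077004139/444636 (G = (505/2148 - 265/(-1242)) - 393754 = (505/2148 - 265*(-1/1242)) - 393754 = (505/2148 + 265/1242) - 393754 = 199405/444636 - 393754 = -175077004139/444636 ≈ -3.9375e+5)
390750 - G = 390750 - 1*(-175077004139/444636) = 390750 + 175077004139/444636 = 348818521139/444636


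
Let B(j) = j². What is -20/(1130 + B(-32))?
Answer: -10/1077 ≈ -0.0092850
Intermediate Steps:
-20/(1130 + B(-32)) = -20/(1130 + (-32)²) = -20/(1130 + 1024) = -20/2154 = (1/2154)*(-20) = -10/1077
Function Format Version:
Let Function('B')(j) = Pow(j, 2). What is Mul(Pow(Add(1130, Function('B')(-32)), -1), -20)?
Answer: Rational(-10, 1077) ≈ -0.0092850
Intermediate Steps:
Mul(Pow(Add(1130, Function('B')(-32)), -1), -20) = Mul(Pow(Add(1130, Pow(-32, 2)), -1), -20) = Mul(Pow(Add(1130, 1024), -1), -20) = Mul(Pow(2154, -1), -20) = Mul(Rational(1, 2154), -20) = Rational(-10, 1077)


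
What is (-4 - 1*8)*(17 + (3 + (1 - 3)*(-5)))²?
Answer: -10800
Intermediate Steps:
(-4 - 1*8)*(17 + (3 + (1 - 3)*(-5)))² = (-4 - 8)*(17 + (3 - 2*(-5)))² = -12*(17 + (3 + 10))² = -12*(17 + 13)² = -12*30² = -12*900 = -10800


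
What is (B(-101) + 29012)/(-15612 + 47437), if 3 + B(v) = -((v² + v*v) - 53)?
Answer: 1732/6365 ≈ 0.27211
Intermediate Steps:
B(v) = 50 - 2*v² (B(v) = -3 - ((v² + v*v) - 53) = -3 - ((v² + v²) - 53) = -3 - (2*v² - 53) = -3 - (-53 + 2*v²) = -3 + (53 - 2*v²) = 50 - 2*v²)
(B(-101) + 29012)/(-15612 + 47437) = ((50 - 2*(-101)²) + 29012)/(-15612 + 47437) = ((50 - 2*10201) + 29012)/31825 = ((50 - 20402) + 29012)*(1/31825) = (-20352 + 29012)*(1/31825) = 8660*(1/31825) = 1732/6365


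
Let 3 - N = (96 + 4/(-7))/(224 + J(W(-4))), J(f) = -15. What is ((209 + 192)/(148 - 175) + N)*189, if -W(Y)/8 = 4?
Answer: -486196/209 ≈ -2326.3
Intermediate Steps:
W(Y) = -32 (W(Y) = -8*4 = -32)
N = 3721/1463 (N = 3 - (96 + 4/(-7))/(224 - 15) = 3 - (96 + 4*(-1/7))/209 = 3 - (96 - 4/7)/209 = 3 - 668/(7*209) = 3 - 1*668/1463 = 3 - 668/1463 = 3721/1463 ≈ 2.5434)
((209 + 192)/(148 - 175) + N)*189 = ((209 + 192)/(148 - 175) + 3721/1463)*189 = (401/(-27) + 3721/1463)*189 = (401*(-1/27) + 3721/1463)*189 = (-401/27 + 3721/1463)*189 = -486196/39501*189 = -486196/209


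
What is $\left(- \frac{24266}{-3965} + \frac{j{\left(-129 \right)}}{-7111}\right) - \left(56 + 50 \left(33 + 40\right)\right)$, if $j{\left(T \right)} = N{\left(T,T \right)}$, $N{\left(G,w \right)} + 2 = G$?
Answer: $- \frac{8024463173}{2168855} \approx -3699.9$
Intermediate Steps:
$N{\left(G,w \right)} = -2 + G$
$j{\left(T \right)} = -2 + T$
$\left(- \frac{24266}{-3965} + \frac{j{\left(-129 \right)}}{-7111}\right) - \left(56 + 50 \left(33 + 40\right)\right) = \left(- \frac{24266}{-3965} + \frac{-2 - 129}{-7111}\right) - \left(56 + 50 \left(33 + 40\right)\right) = \left(\left(-24266\right) \left(- \frac{1}{3965}\right) - - \frac{131}{7111}\right) - 3706 = \left(\frac{24266}{3965} + \frac{131}{7111}\right) - 3706 = \frac{13313457}{2168855} - 3706 = - \frac{8024463173}{2168855}$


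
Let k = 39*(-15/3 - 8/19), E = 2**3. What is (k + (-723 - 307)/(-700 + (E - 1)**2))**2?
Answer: 6736604677009/152992161 ≈ 44032.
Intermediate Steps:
E = 8
k = -4017/19 (k = 39*(-15*1/3 - 8*1/19) = 39*(-5 - 8/19) = 39*(-103/19) = -4017/19 ≈ -211.42)
(k + (-723 - 307)/(-700 + (E - 1)**2))**2 = (-4017/19 + (-723 - 307)/(-700 + (8 - 1)**2))**2 = (-4017/19 - 1030/(-700 + 7**2))**2 = (-4017/19 - 1030/(-700 + 49))**2 = (-4017/19 - 1030/(-651))**2 = (-4017/19 - 1030*(-1/651))**2 = (-4017/19 + 1030/651)**2 = (-2595497/12369)**2 = 6736604677009/152992161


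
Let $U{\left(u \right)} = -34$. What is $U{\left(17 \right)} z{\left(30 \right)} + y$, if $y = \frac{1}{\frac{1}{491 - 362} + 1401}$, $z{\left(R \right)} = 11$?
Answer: $- \frac{67592891}{180730} \approx -374.0$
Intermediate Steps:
$y = \frac{129}{180730}$ ($y = \frac{1}{\frac{1}{129} + 1401} = \frac{1}{\frac{180730}{129}} = \frac{129}{180730} \approx 0.00071377$)
$U{\left(17 \right)} z{\left(30 \right)} + y = \left(-34\right) 11 + \frac{129}{180730} = -374 + \frac{129}{180730} = - \frac{67592891}{180730}$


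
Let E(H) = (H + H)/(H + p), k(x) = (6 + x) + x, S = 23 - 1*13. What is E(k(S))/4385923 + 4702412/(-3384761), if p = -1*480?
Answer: -4681742734808438/3369883354104481 ≈ -1.3893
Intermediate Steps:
p = -480
S = 10 (S = 23 - 13 = 10)
k(x) = 6 + 2*x
E(H) = 2*H/(-480 + H) (E(H) = (H + H)/(H - 480) = (2*H)/(-480 + H) = 2*H/(-480 + H))
E(k(S))/4385923 + 4702412/(-3384761) = (2*(6 + 2*10)/(-480 + (6 + 2*10)))/4385923 + 4702412/(-3384761) = (2*(6 + 20)/(-480 + (6 + 20)))*(1/4385923) + 4702412*(-1/3384761) = (2*26/(-480 + 26))*(1/4385923) - 4702412/3384761 = (2*26/(-454))*(1/4385923) - 4702412/3384761 = (2*26*(-1/454))*(1/4385923) - 4702412/3384761 = -26/227*1/4385923 - 4702412/3384761 = -26/995604521 - 4702412/3384761 = -4681742734808438/3369883354104481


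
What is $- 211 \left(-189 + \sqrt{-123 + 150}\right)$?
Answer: $39879 - 633 \sqrt{3} \approx 38783.0$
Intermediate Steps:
$- 211 \left(-189 + \sqrt{-123 + 150}\right) = - 211 \left(-189 + \sqrt{27}\right) = - 211 \left(-189 + 3 \sqrt{3}\right) = 39879 - 633 \sqrt{3}$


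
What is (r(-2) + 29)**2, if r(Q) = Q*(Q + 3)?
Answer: 729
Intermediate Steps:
r(Q) = Q*(3 + Q)
(r(-2) + 29)**2 = (-2*(3 - 2) + 29)**2 = (-2*1 + 29)**2 = (-2 + 29)**2 = 27**2 = 729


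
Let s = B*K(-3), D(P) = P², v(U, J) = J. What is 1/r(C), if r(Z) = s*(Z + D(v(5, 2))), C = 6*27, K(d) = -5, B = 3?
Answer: -1/2490 ≈ -0.00040161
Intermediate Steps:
C = 162
s = -15 (s = 3*(-5) = -15)
r(Z) = -60 - 15*Z (r(Z) = -15*(Z + 2²) = -15*(Z + 4) = -15*(4 + Z) = -60 - 15*Z)
1/r(C) = 1/(-60 - 15*162) = 1/(-60 - 2430) = 1/(-2490) = -1/2490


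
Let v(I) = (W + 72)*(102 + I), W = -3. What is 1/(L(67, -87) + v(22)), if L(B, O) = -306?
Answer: 1/8250 ≈ 0.00012121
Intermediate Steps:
v(I) = 7038 + 69*I (v(I) = (-3 + 72)*(102 + I) = 69*(102 + I) = 7038 + 69*I)
1/(L(67, -87) + v(22)) = 1/(-306 + (7038 + 69*22)) = 1/(-306 + (7038 + 1518)) = 1/(-306 + 8556) = 1/8250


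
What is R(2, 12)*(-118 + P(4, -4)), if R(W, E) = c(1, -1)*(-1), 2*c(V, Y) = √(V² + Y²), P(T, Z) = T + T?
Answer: 55*√2 ≈ 77.782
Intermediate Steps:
P(T, Z) = 2*T
c(V, Y) = √(V² + Y²)/2
R(W, E) = -√2/2 (R(W, E) = (√(1² + (-1)²)/2)*(-1) = (√(1 + 1)/2)*(-1) = (√2/2)*(-1) = -√2/2)
R(2, 12)*(-118 + P(4, -4)) = (-√2/2)*(-118 + 2*4) = (-√2/2)*(-118 + 8) = -√2/2*(-110) = 55*√2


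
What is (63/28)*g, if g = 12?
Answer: 27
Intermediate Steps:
(63/28)*g = (63/28)*12 = (63*(1/28))*12 = (9/4)*12 = 27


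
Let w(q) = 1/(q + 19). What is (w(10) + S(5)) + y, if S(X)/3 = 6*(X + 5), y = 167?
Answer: 10064/29 ≈ 347.03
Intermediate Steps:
w(q) = 1/(19 + q)
S(X) = 90 + 18*X (S(X) = 3*(6*(X + 5)) = 3*(6*(5 + X)) = 3*(30 + 6*X) = 90 + 18*X)
(w(10) + S(5)) + y = (1/(19 + 10) + (90 + 18*5)) + 167 = (1/29 + (90 + 90)) + 167 = (1/29 + 180) + 167 = 5221/29 + 167 = 10064/29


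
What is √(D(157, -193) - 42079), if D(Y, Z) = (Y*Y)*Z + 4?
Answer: 2*I*√1199833 ≈ 2190.7*I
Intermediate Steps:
D(Y, Z) = 4 + Z*Y² (D(Y, Z) = Y²*Z + 4 = Z*Y² + 4 = 4 + Z*Y²)
√(D(157, -193) - 42079) = √((4 - 193*157²) - 42079) = √((4 - 193*24649) - 42079) = √((4 - 4757257) - 42079) = √(-4757253 - 42079) = √(-4799332) = 2*I*√1199833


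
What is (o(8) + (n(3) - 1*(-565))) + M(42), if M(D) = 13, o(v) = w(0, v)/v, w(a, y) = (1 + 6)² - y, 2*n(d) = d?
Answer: 4677/8 ≈ 584.63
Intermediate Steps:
n(d) = d/2
w(a, y) = 49 - y (w(a, y) = 7² - y = 49 - y)
o(v) = (49 - v)/v
(o(8) + (n(3) - 1*(-565))) + M(42) = ((49 - 1*8)/8 + ((½)*3 - 1*(-565))) + 13 = ((49 - 8)/8 + (3/2 + 565)) + 13 = ((⅛)*41 + 1133/2) + 13 = (41/8 + 1133/2) + 13 = 4573/8 + 13 = 4677/8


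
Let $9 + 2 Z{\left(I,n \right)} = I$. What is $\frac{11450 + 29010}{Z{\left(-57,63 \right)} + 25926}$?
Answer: $\frac{5780}{3699} \approx 1.5626$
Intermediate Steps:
$Z{\left(I,n \right)} = - \frac{9}{2} + \frac{I}{2}$
$\frac{11450 + 29010}{Z{\left(-57,63 \right)} + 25926} = \frac{11450 + 29010}{\left(- \frac{9}{2} + \frac{1}{2} \left(-57\right)\right) + 25926} = \frac{40460}{\left(- \frac{9}{2} - \frac{57}{2}\right) + 25926} = \frac{40460}{-33 + 25926} = \frac{40460}{25893} = 40460 \cdot \frac{1}{25893} = \frac{5780}{3699}$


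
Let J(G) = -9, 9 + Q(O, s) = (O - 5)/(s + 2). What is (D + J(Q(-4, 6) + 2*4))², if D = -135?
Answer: 20736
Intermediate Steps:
Q(O, s) = -9 + (-5 + O)/(2 + s) (Q(O, s) = -9 + (O - 5)/(s + 2) = -9 + (-5 + O)/(2 + s))
(D + J(Q(-4, 6) + 2*4))² = (-135 - 9)² = (-144)² = 20736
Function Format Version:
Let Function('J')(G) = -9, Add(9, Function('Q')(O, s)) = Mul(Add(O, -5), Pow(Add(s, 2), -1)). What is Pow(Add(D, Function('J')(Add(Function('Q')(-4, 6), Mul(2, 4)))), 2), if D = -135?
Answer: 20736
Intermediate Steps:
Function('Q')(O, s) = Add(-9, Mul(Pow(Add(2, s), -1), Add(-5, O))) (Function('Q')(O, s) = Add(-9, Mul(Add(O, -5), Pow(Add(s, 2), -1))) = Add(-9, Mul(Add(-5, O), Pow(Add(2, s), -1))) = Add(-9, Mul(Pow(Add(2, s), -1), Add(-5, O))))
Pow(Add(D, Function('J')(Add(Function('Q')(-4, 6), Mul(2, 4)))), 2) = Pow(Add(-135, -9), 2) = Pow(-144, 2) = 20736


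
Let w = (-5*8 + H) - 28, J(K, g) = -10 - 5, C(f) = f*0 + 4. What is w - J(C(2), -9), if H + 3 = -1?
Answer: -57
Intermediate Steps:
C(f) = 4 (C(f) = 0 + 4 = 4)
H = -4 (H = -3 - 1 = -4)
J(K, g) = -15
w = -72 (w = (-5*8 - 4) - 28 = (-40 - 4) - 28 = -44 - 28 = -72)
w - J(C(2), -9) = -72 - 1*(-15) = -72 + 15 = -57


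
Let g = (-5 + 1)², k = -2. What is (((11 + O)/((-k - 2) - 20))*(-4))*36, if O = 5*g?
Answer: 3276/5 ≈ 655.20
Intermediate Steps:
g = 16 (g = (-4)² = 16)
O = 80 (O = 5*16 = 80)
(((11 + O)/((-k - 2) - 20))*(-4))*36 = (((11 + 80)/((-1*(-2) - 2) - 20))*(-4))*36 = ((91/((2 - 2) - 20))*(-4))*36 = ((91/(0 - 20))*(-4))*36 = ((91/(-20))*(-4))*36 = ((91*(-1/20))*(-4))*36 = -91/20*(-4)*36 = (91/5)*36 = 3276/5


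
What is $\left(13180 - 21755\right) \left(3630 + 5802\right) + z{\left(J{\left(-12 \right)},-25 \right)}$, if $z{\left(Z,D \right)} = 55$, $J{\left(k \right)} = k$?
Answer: $-80879345$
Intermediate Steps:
$\left(13180 - 21755\right) \left(3630 + 5802\right) + z{\left(J{\left(-12 \right)},-25 \right)} = \left(13180 - 21755\right) \left(3630 + 5802\right) + 55 = \left(-8575\right) 9432 + 55 = -80879400 + 55 = -80879345$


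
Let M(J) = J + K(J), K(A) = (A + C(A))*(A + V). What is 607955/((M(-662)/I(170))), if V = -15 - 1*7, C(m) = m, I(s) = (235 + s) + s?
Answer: 349574125/904954 ≈ 386.29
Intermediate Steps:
I(s) = 235 + 2*s
V = -22 (V = -15 - 7 = -22)
K(A) = 2*A*(-22 + A) (K(A) = (A + A)*(A - 22) = (2*A)*(-22 + A) = 2*A*(-22 + A))
M(J) = J + 2*J*(-22 + J)
607955/((M(-662)/I(170))) = 607955/(((-662*(-43 + 2*(-662)))/(235 + 2*170))) = 607955/(((-662*(-43 - 1324))/(235 + 340))) = 607955/((-662*(-1367)/575)) = 607955/((904954*(1/575))) = 607955/(904954/575) = 607955*(575/904954) = 349574125/904954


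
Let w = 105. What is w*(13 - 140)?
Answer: -13335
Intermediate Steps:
w*(13 - 140) = 105*(13 - 140) = 105*(-127) = -13335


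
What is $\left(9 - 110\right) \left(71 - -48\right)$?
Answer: $-12019$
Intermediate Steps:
$\left(9 - 110\right) \left(71 - -48\right) = - 101 \left(71 + 48\right) = \left(-101\right) 119 = -12019$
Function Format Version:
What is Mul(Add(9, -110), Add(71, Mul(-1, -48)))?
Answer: -12019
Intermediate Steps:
Mul(Add(9, -110), Add(71, Mul(-1, -48))) = Mul(-101, Add(71, 48)) = Mul(-101, 119) = -12019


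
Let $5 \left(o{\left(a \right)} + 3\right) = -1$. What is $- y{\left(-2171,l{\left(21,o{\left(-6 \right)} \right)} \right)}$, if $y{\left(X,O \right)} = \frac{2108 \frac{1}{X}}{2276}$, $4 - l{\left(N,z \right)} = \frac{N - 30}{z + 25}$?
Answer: $\frac{527}{1235299} \approx 0.00042662$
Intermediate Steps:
$o{\left(a \right)} = - \frac{16}{5}$ ($o{\left(a \right)} = -3 + \frac{1}{5} \left(-1\right) = -3 - \frac{1}{5} = - \frac{16}{5}$)
$l{\left(N,z \right)} = 4 - \frac{-30 + N}{25 + z}$ ($l{\left(N,z \right)} = 4 - \frac{N - 30}{z + 25} = 4 - \frac{-30 + N}{25 + z}$)
$y{\left(X,O \right)} = \frac{527}{569 X}$ ($y{\left(X,O \right)} = \frac{2108}{X} \frac{1}{2276} = \frac{527}{569 X}$)
$- y{\left(-2171,l{\left(21,o{\left(-6 \right)} \right)} \right)} = - \frac{527}{569 \left(-2171\right)} = - \frac{527 \left(-1\right)}{569 \cdot 2171} = \left(-1\right) \left(- \frac{527}{1235299}\right) = \frac{527}{1235299}$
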